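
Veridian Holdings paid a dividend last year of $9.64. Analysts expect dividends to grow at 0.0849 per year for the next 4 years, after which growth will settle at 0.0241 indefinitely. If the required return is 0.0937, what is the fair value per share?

Two-stage DDM. Project D₁…D_4 at 0.0849, terminal growth 0.0241, discount at r = 0.0937.
D_1 = 10.4584
D_2 = 11.3464
D_3 = 12.3097
D_4 = 13.3548
Terminal value at t=4: TV = D_5/(r−g) = 13.6766/(0.0937−0.0241) = 196.5029
P₀ = 10.4584/(1+0.0937)^1 + 11.3464/(1+0.0937)^2 + 12.3097/(1+0.0937)^3 + 13.3548/(1+0.0937)^4 + 196.5029/(1+0.0937)^4 = 175.1240

$175.12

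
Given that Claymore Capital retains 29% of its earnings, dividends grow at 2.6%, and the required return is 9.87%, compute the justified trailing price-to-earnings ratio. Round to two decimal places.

10.02

Payout ratio b = 1 − 0.29 = 0.71.
Justified trailing P/E = b(1+g)/(r−g) = 0.71×(1+0.026)/(0.0987−0.026) = 10.0201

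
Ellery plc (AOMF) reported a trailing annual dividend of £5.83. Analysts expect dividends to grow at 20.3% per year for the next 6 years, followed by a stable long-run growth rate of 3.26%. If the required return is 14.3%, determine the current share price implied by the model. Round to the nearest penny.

Two-stage DDM. Project D₁…D_6 at 0.203, terminal growth 0.0326, discount at r = 0.143.
D_1 = 7.0135
D_2 = 8.4372
D_3 = 10.1500
D_4 = 12.2104
D_5 = 14.6892
D_6 = 17.6710
Terminal value at t=6: TV = D_7/(r−g) = 18.2471/(0.143−0.0326) = 165.2819
P₀ = 7.0135/(1+0.143)^1 + 8.4372/(1+0.143)^2 + 10.1500/(1+0.143)^3 + 12.2104/(1+0.143)^4 + 14.6892/(1+0.143)^5 + 17.6710/(1+0.143)^6 + 165.2819/(1+0.143)^6 = 116.1217

£116.12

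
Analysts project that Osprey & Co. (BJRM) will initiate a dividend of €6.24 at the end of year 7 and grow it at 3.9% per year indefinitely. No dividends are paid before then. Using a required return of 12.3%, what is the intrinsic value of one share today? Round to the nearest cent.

Deferred-dividend DDM. At t=6 the remaining stream is a growing perpetuity with first payment D_7 = 6.24.
V_6 = D_7/(r−g) = 6.24/(0.123−0.039) = 74.2857
P₀ = V_6/(1+r)^6 = 74.2857/(1+0.123)^6 = 37.0362

€37.04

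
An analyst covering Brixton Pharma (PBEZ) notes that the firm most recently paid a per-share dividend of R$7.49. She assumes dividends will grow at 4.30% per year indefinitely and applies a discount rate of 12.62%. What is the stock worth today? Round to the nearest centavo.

Gordon growth model: P₀ = D₁/(r − g). D₁ = 7.49 × (1 + 0.043) = 7.8121.
P₀ = 7.8121 / (0.1262 − 0.043) = 7.8121 / 0.0832 = 93.8951

R$93.90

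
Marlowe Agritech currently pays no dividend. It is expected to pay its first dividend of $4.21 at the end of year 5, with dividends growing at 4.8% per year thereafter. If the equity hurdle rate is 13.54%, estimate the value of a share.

$28.99

Deferred-dividend DDM. At t=4 the remaining stream is a growing perpetuity with first payment D_5 = 4.21.
V_4 = D_5/(r−g) = 4.21/(0.1354−0.048) = 48.1693
P₀ = V_4/(1+r)^4 = 48.1693/(1+0.1354)^4 = 28.9851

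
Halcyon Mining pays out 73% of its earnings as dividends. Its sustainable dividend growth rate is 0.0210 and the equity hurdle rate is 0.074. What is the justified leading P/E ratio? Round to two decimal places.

13.77

Justified leading P/E = b/(r−g) = 0.73/(0.074−0.021) = 13.7736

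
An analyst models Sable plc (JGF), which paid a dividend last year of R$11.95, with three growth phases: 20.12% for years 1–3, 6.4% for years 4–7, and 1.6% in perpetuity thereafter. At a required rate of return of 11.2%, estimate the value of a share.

R$229.56

Three-stage DDM. Project D₁…D_7; terminal Gordon value at t=7 with g = 0.016; discount at r = 0.112.
D_1 = 14.3543
D_2 = 17.2424
D_3 = 20.7116
D_4 = 22.0372
D_5 = 23.4475
D_6 = 24.9482
D_7 = 26.5449
TV_7 = 26.9696/(0.112−0.016) = 280.9331
P₀ = Σ Dₜ/(1+r)ᵗ + TV_7/(1+r)^7 = 229.5577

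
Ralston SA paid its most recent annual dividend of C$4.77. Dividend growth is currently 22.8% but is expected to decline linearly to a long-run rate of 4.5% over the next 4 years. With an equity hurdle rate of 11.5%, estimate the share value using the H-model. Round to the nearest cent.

H-model: P₀ = D₀[(1+g_L) + H(g_S−g_L)]/(r−g_L), with H = 4/2 = 2.
P₀ = 4.77 × [(1+0.045) + 2×(0.228−0.045)] / (0.115−0.045)
   = 4.77 × 1.4110 / 0.07 = 96.1496

C$96.15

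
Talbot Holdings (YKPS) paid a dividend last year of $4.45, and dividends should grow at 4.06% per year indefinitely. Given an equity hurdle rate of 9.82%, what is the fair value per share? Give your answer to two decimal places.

Gordon growth model: P₀ = D₁/(r − g). D₁ = 4.45 × (1 + 0.0406) = 4.6307.
P₀ = 4.6307 / (0.0982 − 0.0406) = 4.6307 / 0.0576 = 80.3936

$80.39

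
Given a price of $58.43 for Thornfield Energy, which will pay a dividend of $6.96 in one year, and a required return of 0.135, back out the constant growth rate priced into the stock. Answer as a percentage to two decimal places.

1.59%

From P₀ = D₁/(r − g), the implied growth is g = r − D₁/P₀.
g = 0.135 − 6.96/58.43 = 0.135 − 0.11912 = 0.01588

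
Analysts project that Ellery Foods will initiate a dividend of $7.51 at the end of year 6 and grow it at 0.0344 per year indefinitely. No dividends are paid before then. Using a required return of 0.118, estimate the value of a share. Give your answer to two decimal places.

Deferred-dividend DDM. At t=5 the remaining stream is a growing perpetuity with first payment D_6 = 7.51.
V_5 = D_6/(r−g) = 7.51/(0.118−0.0344) = 89.8325
P₀ = V_5/(1+r)^5 = 89.8325/(1+0.118)^5 = 51.4310

$51.43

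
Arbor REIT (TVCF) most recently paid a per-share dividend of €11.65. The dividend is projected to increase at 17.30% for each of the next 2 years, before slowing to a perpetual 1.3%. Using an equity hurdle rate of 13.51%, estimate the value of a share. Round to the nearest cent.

Two-stage DDM. Project D₁…D_2 at 0.173, terminal growth 0.013, discount at r = 0.1351.
D_1 = 13.6655
D_2 = 16.0296
Terminal value at t=2: TV = D_3/(r−g) = 16.2380/(0.1351−0.013) = 132.9890
P₀ = 13.6655/(1+0.1351)^1 + 16.0296/(1+0.1351)^2 + 132.9890/(1+0.1351)^2 = 127.6960

€127.70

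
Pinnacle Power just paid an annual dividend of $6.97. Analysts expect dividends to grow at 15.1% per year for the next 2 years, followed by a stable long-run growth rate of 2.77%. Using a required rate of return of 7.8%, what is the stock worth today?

Two-stage DDM. Project D₁…D_2 at 0.151, terminal growth 0.0277, discount at r = 0.078.
D_1 = 8.0225
D_2 = 9.2339
Terminal value at t=2: TV = D_3/(r−g) = 9.4896/(0.078−0.0277) = 188.6609
P₀ = 8.0225/(1+0.078)^1 + 9.2339/(1+0.078)^2 + 188.6609/(1+0.078)^2 = 177.7349

$177.73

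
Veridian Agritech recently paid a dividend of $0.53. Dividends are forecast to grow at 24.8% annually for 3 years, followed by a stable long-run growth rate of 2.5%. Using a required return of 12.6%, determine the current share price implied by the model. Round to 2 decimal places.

Two-stage DDM. Project D₁…D_3 at 0.248, terminal growth 0.025, discount at r = 0.126.
D_1 = 0.6614
D_2 = 0.8255
D_3 = 1.0302
Terminal value at t=3: TV = D_4/(r−g) = 1.0560/(0.126−0.025) = 10.4550
P₀ = 0.6614/(1+0.126)^1 + 0.8255/(1+0.126)^2 + 1.0302/(1+0.126)^3 + 10.4550/(1+0.126)^3 = 9.2834

$9.28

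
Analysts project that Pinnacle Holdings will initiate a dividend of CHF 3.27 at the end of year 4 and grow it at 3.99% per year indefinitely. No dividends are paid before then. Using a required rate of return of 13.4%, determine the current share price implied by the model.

CHF 23.83

Deferred-dividend DDM. At t=3 the remaining stream is a growing perpetuity with first payment D_4 = 3.27.
V_3 = D_4/(r−g) = 3.27/(0.134−0.0399) = 34.7503
P₀ = V_3/(1+r)^3 = 34.7503/(1+0.134)^3 = 23.8297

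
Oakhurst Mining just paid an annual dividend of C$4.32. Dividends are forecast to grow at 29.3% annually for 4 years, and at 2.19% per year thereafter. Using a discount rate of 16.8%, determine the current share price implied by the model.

C$67.81

Two-stage DDM. Project D₁…D_4 at 0.293, terminal growth 0.0219, discount at r = 0.168.
D_1 = 5.5858
D_2 = 7.2224
D_3 = 9.3385
D_4 = 12.0747
Terminal value at t=4: TV = D_5/(r−g) = 12.3392/(0.168−0.0219) = 84.4571
P₀ = 5.5858/(1+0.168)^1 + 7.2224/(1+0.168)^2 + 9.3385/(1+0.168)^3 + 12.0747/(1+0.168)^4 + 84.4571/(1+0.168)^4 = 67.8051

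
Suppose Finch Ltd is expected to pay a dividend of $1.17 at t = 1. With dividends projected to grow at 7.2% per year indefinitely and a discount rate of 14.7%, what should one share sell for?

Gordon growth model: P₀ = D₁/(r − g), with D₁ = 1.17 given directly.
P₀ = 1.1700 / (0.147 − 0.072) = 1.1700 / 0.075 = 15.6000

$15.60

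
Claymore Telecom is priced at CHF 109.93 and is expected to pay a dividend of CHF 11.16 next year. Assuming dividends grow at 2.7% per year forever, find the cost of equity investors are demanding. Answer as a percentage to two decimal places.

Rearranging the constant-growth DDM: r = D₁/P₀ + g.
r = 11.1600 / 109.93 + 0.027 = 0.10152 + 0.027 = 0.12852

12.85%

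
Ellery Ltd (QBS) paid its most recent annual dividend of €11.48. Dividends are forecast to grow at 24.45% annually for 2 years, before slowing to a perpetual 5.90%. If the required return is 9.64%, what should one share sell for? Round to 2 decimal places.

€446.63

Two-stage DDM. Project D₁…D_2 at 0.2445, terminal growth 0.059, discount at r = 0.0964.
D_1 = 14.2869
D_2 = 17.7800
Terminal value at t=2: TV = D_3/(r−g) = 18.8290/(0.0964−0.059) = 503.4497
P₀ = 14.2869/(1+0.0964)^1 + 17.7800/(1+0.0964)^2 + 503.4497/(1+0.0964)^2 = 446.6325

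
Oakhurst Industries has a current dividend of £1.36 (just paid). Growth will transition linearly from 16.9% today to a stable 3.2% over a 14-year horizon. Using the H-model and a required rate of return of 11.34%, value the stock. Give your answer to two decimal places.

H-model: P₀ = D₀[(1+g_L) + H(g_S−g_L)]/(r−g_L), with H = 14/2 = 7.
P₀ = 1.36 × [(1+0.032) + 7×(0.169−0.032)] / (0.1134−0.032)
   = 1.36 × 1.9910 / 0.0814 = 33.2649

£33.26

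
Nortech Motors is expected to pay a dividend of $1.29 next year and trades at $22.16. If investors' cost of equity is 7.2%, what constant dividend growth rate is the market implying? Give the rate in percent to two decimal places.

From P₀ = D₁/(r − g), the implied growth is g = r − D₁/P₀.
g = 0.072 − 1.29/22.16 = 0.072 − 0.05821 = 0.01379

1.38%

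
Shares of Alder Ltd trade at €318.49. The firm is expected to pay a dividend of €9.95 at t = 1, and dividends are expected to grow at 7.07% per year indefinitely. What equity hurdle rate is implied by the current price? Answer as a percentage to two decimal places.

10.19%

Rearranging the constant-growth DDM: r = D₁/P₀ + g.
r = 9.9500 / 318.49 + 0.0707 = 0.03124 + 0.0707 = 0.10194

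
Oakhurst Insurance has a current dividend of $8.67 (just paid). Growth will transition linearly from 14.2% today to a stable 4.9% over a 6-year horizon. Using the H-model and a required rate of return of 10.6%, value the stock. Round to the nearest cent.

H-model: P₀ = D₀[(1+g_L) + H(g_S−g_L)]/(r−g_L), with H = 6/2 = 3.
P₀ = 8.67 × [(1+0.049) + 3×(0.142−0.049)] / (0.106−0.049)
   = 8.67 × 1.3280 / 0.057 = 201.9958

$202.00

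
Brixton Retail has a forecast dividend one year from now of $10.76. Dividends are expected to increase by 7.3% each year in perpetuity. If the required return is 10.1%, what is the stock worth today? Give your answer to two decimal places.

$384.29

Gordon growth model: P₀ = D₁/(r − g), with D₁ = 10.76 given directly.
P₀ = 10.7600 / (0.101 − 0.073) = 10.7600 / 0.028 = 384.2857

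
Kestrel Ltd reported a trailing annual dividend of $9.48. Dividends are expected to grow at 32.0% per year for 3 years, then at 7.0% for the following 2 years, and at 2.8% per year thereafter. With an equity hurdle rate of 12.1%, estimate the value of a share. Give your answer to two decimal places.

$224.54

Three-stage DDM. Project D₁…D_5; terminal Gordon value at t=5 with g = 0.028; discount at r = 0.121.
D_1 = 12.5136
D_2 = 16.5180
D_3 = 21.8037
D_4 = 23.3300
D_5 = 24.9631
TV_5 = 25.6620/(0.121−0.028) = 275.9357
P₀ = Σ Dₜ/(1+r)ᵗ + TV_5/(1+r)^5 = 224.5370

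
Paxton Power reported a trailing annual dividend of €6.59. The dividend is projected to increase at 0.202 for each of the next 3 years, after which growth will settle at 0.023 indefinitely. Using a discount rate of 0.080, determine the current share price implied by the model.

€187.64

Two-stage DDM. Project D₁…D_3 at 0.202, terminal growth 0.023, discount at r = 0.08.
D_1 = 7.9212
D_2 = 9.5213
D_3 = 11.4446
Terminal value at t=3: TV = D_4/(r−g) = 11.7078/(0.08−0.023) = 205.3996
P₀ = 7.9212/(1+0.08)^1 + 9.5213/(1+0.08)^2 + 11.4446/(1+0.08)^3 + 205.3996/(1+0.08)^3 = 187.6353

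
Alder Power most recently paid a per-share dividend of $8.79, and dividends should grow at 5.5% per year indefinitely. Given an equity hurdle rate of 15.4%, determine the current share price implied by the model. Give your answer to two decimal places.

Gordon growth model: P₀ = D₁/(r − g). D₁ = 8.79 × (1 + 0.055) = 9.2734.
P₀ = 9.2734 / (0.154 − 0.055) = 9.2734 / 0.099 = 93.6712

$93.67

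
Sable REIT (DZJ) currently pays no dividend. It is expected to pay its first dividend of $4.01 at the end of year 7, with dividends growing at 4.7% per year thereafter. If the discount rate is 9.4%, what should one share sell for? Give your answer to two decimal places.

$49.77

Deferred-dividend DDM. At t=6 the remaining stream is a growing perpetuity with first payment D_7 = 4.01.
V_6 = D_7/(r−g) = 4.01/(0.094−0.047) = 85.3191
P₀ = V_6/(1+r)^6 = 85.3191/(1+0.094)^6 = 49.7671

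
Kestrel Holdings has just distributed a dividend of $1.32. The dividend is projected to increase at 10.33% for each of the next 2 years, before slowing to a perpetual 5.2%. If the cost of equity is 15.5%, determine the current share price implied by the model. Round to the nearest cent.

$14.77

Two-stage DDM. Project D₁…D_2 at 0.1033, terminal growth 0.052, discount at r = 0.155.
D_1 = 1.4564
D_2 = 1.6068
Terminal value at t=2: TV = D_3/(r−g) = 1.6904/(0.155−0.052) = 16.4112
P₀ = 1.4564/(1+0.155)^1 + 1.6068/(1+0.155)^2 + 16.4112/(1+0.155)^2 = 14.7674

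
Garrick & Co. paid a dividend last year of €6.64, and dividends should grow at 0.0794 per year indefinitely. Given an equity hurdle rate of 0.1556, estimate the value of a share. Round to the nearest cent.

Gordon growth model: P₀ = D₁/(r − g). D₁ = 6.64 × (1 + 0.0794) = 7.1672.
P₀ = 7.1672 / (0.1556 − 0.0794) = 7.1672 / 0.0762 = 94.0580

€94.06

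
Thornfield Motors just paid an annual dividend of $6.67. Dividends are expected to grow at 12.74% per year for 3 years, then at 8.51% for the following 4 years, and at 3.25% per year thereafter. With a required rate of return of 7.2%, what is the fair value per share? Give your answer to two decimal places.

$267.04

Three-stage DDM. Project D₁…D_7; terminal Gordon value at t=7 with g = 0.0325; discount at r = 0.072.
D_1 = 7.5198
D_2 = 8.4778
D_3 = 9.5578
D_4 = 10.3712
D_5 = 11.2538
D_6 = 12.2115
D_7 = 13.2507
TV_7 = 13.6814/(0.072−0.0325) = 346.3634
P₀ = Σ Dₜ/(1+r)ᵗ + TV_7/(1+r)^7 = 267.0404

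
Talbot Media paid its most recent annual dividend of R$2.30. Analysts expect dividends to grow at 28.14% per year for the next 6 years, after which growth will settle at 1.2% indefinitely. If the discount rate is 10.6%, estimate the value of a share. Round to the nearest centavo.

R$83.73

Two-stage DDM. Project D₁…D_6 at 0.2814, terminal growth 0.012, discount at r = 0.106.
D_1 = 2.9472
D_2 = 3.7766
D_3 = 4.8393
D_4 = 6.2011
D_5 = 7.9461
D_6 = 10.1821
Terminal value at t=6: TV = D_7/(r−g) = 10.3043/(0.106−0.012) = 109.6198
P₀ = 2.9472/(1+0.106)^1 + 3.7766/(1+0.106)^2 + 4.8393/(1+0.106)^3 + 6.2011/(1+0.106)^4 + 7.9461/(1+0.106)^5 + 10.1821/(1+0.106)^6 + 109.6198/(1+0.106)^6 = 83.7283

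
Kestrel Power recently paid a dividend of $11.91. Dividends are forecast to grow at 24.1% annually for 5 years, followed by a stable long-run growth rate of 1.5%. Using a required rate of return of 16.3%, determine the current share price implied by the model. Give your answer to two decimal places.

$185.66

Two-stage DDM. Project D₁…D_5 at 0.241, terminal growth 0.015, discount at r = 0.163.
D_1 = 14.7803
D_2 = 18.3424
D_3 = 22.7629
D_4 = 28.2487
D_5 = 35.0567
Terminal value at t=5: TV = D_6/(r−g) = 35.5825/(0.163−0.015) = 240.4224
P₀ = 14.7803/(1+0.163)^1 + 18.3424/(1+0.163)^2 + 22.7629/(1+0.163)^3 + 28.2487/(1+0.163)^4 + 35.0567/(1+0.163)^5 + 240.4224/(1+0.163)^5 = 185.6580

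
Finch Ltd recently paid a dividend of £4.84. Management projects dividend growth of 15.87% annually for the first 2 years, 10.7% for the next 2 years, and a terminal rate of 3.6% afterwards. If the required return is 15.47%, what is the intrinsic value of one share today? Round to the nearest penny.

Three-stage DDM. Project D₁…D_4; terminal Gordon value at t=4 with g = 0.036; discount at r = 0.1547.
D_1 = 5.6081
D_2 = 6.4981
D_3 = 7.1934
D_4 = 7.9631
TV_4 = 8.2498/(0.1547−0.036) = 69.5011
P₀ = Σ Dₜ/(1+r)ᵗ + TV_4/(1+r)^4 = 57.9763

£57.98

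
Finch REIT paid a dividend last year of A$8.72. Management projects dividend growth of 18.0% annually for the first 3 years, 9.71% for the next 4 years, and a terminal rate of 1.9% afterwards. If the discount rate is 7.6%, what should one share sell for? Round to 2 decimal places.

A$302.06

Three-stage DDM. Project D₁…D_7; terminal Gordon value at t=7 with g = 0.019; discount at r = 0.076.
D_1 = 10.2896
D_2 = 12.1417
D_3 = 14.3272
D_4 = 15.7184
D_5 = 17.2447
D_6 = 18.9191
D_7 = 20.7562
TV_7 = 21.1505/(0.076−0.019) = 371.0622
P₀ = Σ Dₜ/(1+r)ᵗ + TV_7/(1+r)^7 = 302.0621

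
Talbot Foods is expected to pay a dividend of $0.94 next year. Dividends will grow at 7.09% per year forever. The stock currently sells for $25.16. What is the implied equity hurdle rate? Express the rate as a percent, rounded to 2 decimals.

Rearranging the constant-growth DDM: r = D₁/P₀ + g.
r = 0.9400 / 25.16 + 0.0709 = 0.03736 + 0.0709 = 0.10826

10.83%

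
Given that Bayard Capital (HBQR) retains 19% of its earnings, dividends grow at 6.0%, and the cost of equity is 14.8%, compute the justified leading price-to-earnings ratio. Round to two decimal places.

Payout ratio b = 1 − 0.19 = 0.81.
Justified leading P/E = b/(r−g) = 0.81/(0.148−0.06) = 9.2045

9.20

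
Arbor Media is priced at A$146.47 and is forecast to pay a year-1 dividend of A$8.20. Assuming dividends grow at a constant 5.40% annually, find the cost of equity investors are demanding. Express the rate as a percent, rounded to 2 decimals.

11.00%

Rearranging the constant-growth DDM: r = D₁/P₀ + g.
r = 8.2000 / 146.47 + 0.054 = 0.05598 + 0.054 = 0.10998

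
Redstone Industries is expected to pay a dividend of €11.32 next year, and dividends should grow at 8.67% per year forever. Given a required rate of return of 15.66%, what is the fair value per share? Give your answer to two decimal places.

Gordon growth model: P₀ = D₁/(r − g), with D₁ = 11.32 given directly.
P₀ = 11.3200 / (0.1566 − 0.0867) = 11.3200 / 0.0699 = 161.9456

€161.95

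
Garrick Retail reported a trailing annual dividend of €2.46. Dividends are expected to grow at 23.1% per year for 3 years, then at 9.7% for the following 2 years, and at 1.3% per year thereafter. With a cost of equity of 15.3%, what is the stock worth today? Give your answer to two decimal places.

€33.59

Three-stage DDM. Project D₁…D_5; terminal Gordon value at t=5 with g = 0.013; discount at r = 0.153.
D_1 = 3.0283
D_2 = 3.7278
D_3 = 4.5889
D_4 = 5.0340
D_5 = 5.5223
TV_5 = 5.5941/(0.153−0.013) = 39.9580
P₀ = Σ Dₜ/(1+r)ᵗ + TV_5/(1+r)^5 = 33.5918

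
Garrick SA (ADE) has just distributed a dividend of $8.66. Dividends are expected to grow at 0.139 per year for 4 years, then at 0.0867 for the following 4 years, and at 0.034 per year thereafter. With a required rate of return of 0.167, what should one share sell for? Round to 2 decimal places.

Three-stage DDM. Project D₁…D_8; terminal Gordon value at t=8 with g = 0.034; discount at r = 0.167.
D_1 = 9.8637
D_2 = 11.2348
D_3 = 12.7964
D_4 = 14.5751
D_5 = 15.8388
D_6 = 17.2120
D_7 = 18.7043
D_8 = 20.3260
TV_8 = 21.0171/(0.167−0.034) = 158.0230
P₀ = Σ Dₜ/(1+r)ᵗ + TV_8/(1+r)^8 = 104.9330

$104.93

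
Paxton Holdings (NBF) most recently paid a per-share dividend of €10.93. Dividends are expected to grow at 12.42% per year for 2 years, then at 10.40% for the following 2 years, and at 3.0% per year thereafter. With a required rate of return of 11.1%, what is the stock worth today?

€184.94

Three-stage DDM. Project D₁…D_4; terminal Gordon value at t=4 with g = 0.03; discount at r = 0.111.
D_1 = 12.2875
D_2 = 13.8136
D_3 = 15.2502
D_4 = 16.8363
TV_4 = 17.3413/(0.111−0.03) = 214.0906
P₀ = Σ Dₜ/(1+r)ᵗ + TV_4/(1+r)^4 = 184.9436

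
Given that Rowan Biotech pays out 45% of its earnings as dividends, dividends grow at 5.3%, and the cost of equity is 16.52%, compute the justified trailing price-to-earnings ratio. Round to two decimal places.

4.22

Justified trailing P/E = b(1+g)/(r−g) = 0.45×(1+0.053)/(0.1652−0.053) = 4.2233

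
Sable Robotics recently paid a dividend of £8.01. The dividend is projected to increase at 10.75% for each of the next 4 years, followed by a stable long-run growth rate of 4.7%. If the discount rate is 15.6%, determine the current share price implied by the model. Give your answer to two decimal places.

Two-stage DDM. Project D₁…D_4 at 0.1075, terminal growth 0.047, discount at r = 0.156.
D_1 = 8.8711
D_2 = 9.8247
D_3 = 10.8809
D_4 = 12.0506
Terminal value at t=4: TV = D_5/(r−g) = 12.6169/(0.156−0.047) = 115.7518
P₀ = 8.8711/(1+0.156)^1 + 9.8247/(1+0.156)^2 + 10.8809/(1+0.156)^3 + 12.0506/(1+0.156)^4 + 115.7518/(1+0.156)^4 = 93.6356

£93.64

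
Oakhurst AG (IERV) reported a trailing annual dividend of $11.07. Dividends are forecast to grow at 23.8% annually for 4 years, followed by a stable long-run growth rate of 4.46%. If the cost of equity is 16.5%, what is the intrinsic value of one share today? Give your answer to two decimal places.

Two-stage DDM. Project D₁…D_4 at 0.238, terminal growth 0.0446, discount at r = 0.165.
D_1 = 13.7047
D_2 = 16.9664
D_3 = 21.0044
D_4 = 26.0034
Terminal value at t=4: TV = D_5/(r−g) = 27.1632/(0.165−0.0446) = 225.6076
P₀ = 13.7047/(1+0.165)^1 + 16.9664/(1+0.165)^2 + 21.0044/(1+0.165)^3 + 26.0034/(1+0.165)^4 + 225.6076/(1+0.165)^4 = 174.1407

$174.14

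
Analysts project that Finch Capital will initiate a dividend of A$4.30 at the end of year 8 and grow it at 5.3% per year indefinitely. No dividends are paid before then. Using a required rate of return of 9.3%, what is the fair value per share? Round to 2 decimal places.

A$57.69

Deferred-dividend DDM. At t=7 the remaining stream is a growing perpetuity with first payment D_8 = 4.30.
V_7 = D_8/(r−g) = 4.30/(0.093−0.053) = 107.5000
P₀ = V_7/(1+r)^7 = 107.5000/(1+0.093)^7 = 57.6856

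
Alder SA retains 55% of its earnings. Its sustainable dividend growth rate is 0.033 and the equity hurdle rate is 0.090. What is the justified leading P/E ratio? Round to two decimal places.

7.89

Payout ratio b = 1 − 0.55 = 0.45.
Justified leading P/E = b/(r−g) = 0.45/(0.09−0.033) = 7.8947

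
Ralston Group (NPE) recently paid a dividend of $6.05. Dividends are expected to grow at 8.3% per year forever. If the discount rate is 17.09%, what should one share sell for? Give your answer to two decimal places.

$74.54

Gordon growth model: P₀ = D₁/(r − g). D₁ = 6.05 × (1 + 0.083) = 6.5521.
P₀ = 6.5521 / (0.1709 − 0.083) = 6.5521 / 0.0879 = 74.5410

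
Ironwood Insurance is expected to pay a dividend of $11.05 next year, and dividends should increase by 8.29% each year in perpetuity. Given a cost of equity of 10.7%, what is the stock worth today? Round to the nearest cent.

Gordon growth model: P₀ = D₁/(r − g), with D₁ = 11.05 given directly.
P₀ = 11.0500 / (0.107 − 0.0829) = 11.0500 / 0.0241 = 458.5062

$458.51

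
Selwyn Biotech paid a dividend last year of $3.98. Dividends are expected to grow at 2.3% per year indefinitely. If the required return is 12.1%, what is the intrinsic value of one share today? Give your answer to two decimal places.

Gordon growth model: P₀ = D₁/(r − g). D₁ = 3.98 × (1 + 0.023) = 4.0715.
P₀ = 4.0715 / (0.121 − 0.023) = 4.0715 / 0.098 = 41.5463

$41.55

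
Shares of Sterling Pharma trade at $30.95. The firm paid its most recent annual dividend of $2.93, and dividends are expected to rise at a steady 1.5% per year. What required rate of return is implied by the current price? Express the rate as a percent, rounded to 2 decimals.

Rearranging the constant-growth DDM: r = D₁/P₀ + g.
D₁ = 2.93 × (1 + 0.015) = 2.9739.
r = 2.9739 / 30.95 + 0.015 = 0.09609 + 0.015 = 0.11109

11.11%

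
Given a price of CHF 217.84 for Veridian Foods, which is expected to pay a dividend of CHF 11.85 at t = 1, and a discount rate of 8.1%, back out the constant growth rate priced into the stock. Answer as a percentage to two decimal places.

From P₀ = D₁/(r − g), the implied growth is g = r − D₁/P₀.
g = 0.081 − 11.85/217.84 = 0.081 − 0.05440 = 0.02660

2.66%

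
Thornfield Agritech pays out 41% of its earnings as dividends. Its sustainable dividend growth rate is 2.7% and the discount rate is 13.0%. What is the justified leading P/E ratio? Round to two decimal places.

Justified leading P/E = b/(r−g) = 0.41/(0.13−0.027) = 3.9806

3.98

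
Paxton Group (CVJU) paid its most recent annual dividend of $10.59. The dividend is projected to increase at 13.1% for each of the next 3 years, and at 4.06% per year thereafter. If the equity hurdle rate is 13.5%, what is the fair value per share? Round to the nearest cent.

Two-stage DDM. Project D₁…D_3 at 0.131, terminal growth 0.0406, discount at r = 0.135.
D_1 = 11.9773
D_2 = 13.5463
D_3 = 15.3209
Terminal value at t=3: TV = D_4/(r−g) = 15.9429/(0.135−0.0406) = 168.8868
P₀ = 11.9773/(1+0.135)^1 + 13.5463/(1+0.135)^2 + 15.3209/(1+0.135)^3 + 168.8868/(1+0.135)^3 = 147.0535

$147.05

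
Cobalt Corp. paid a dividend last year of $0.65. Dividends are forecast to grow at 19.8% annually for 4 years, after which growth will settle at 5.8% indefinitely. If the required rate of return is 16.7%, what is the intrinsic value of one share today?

Two-stage DDM. Project D₁…D_4 at 0.198, terminal growth 0.058, discount at r = 0.167.
D_1 = 0.7787
D_2 = 0.9329
D_3 = 1.1176
D_4 = 1.3389
Terminal value at t=4: TV = D_5/(r−g) = 1.4165/(0.167−0.058) = 12.9957
P₀ = 0.7787/(1+0.167)^1 + 0.9329/(1+0.167)^2 + 1.1176/(1+0.167)^3 + 1.3389/(1+0.167)^4 + 12.9957/(1+0.167)^4 = 9.7841

$9.78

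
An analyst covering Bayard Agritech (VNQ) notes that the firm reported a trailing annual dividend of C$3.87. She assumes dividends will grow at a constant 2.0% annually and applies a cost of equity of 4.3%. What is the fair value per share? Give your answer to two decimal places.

Gordon growth model: P₀ = D₁/(r − g). D₁ = 3.87 × (1 + 0.02) = 3.9474.
P₀ = 3.9474 / (0.043 − 0.02) = 3.9474 / 0.023 = 171.6261

C$171.63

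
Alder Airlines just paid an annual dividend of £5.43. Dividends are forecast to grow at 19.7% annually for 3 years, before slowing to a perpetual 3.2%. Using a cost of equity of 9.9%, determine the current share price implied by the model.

Two-stage DDM. Project D₁…D_3 at 0.197, terminal growth 0.032, discount at r = 0.099.
D_1 = 6.4997
D_2 = 7.7802
D_3 = 9.3128
Terminal value at t=3: TV = D_4/(r−g) = 9.6109/(0.099−0.032) = 143.4456
P₀ = 6.4997/(1+0.099)^1 + 7.7802/(1+0.099)^2 + 9.3128/(1+0.099)^3 + 143.4456/(1+0.099)^3 = 127.4390

£127.44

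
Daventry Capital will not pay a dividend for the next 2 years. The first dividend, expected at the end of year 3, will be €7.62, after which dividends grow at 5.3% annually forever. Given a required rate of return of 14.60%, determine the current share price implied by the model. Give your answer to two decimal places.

Deferred-dividend DDM. At t=2 the remaining stream is a growing perpetuity with first payment D_3 = 7.62.
V_2 = D_3/(r−g) = 7.62/(0.146−0.053) = 81.9355
P₀ = V_2/(1+r)^2 = 81.9355/(1+0.146)^2 = 62.3882

€62.39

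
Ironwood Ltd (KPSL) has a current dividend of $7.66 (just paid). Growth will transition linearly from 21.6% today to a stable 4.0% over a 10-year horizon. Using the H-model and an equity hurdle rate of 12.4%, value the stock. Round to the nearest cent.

$175.09

H-model: P₀ = D₀[(1+g_L) + H(g_S−g_L)]/(r−g_L), with H = 10/2 = 5.
P₀ = 7.66 × [(1+0.04) + 5×(0.216−0.04)] / (0.124−0.04)
   = 7.66 × 1.9200 / 0.084 = 175.0857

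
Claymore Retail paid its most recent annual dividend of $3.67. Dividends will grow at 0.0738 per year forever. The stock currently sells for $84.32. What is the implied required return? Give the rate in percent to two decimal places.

Rearranging the constant-growth DDM: r = D₁/P₀ + g.
D₁ = 3.67 × (1 + 0.0738) = 3.9408.
r = 3.9408 / 84.32 + 0.0738 = 0.04674 + 0.0738 = 0.12054

12.05%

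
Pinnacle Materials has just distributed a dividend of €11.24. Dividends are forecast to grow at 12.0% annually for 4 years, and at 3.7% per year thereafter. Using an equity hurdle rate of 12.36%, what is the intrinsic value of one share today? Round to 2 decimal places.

Two-stage DDM. Project D₁…D_4 at 0.12, terminal growth 0.037, discount at r = 0.1236.
D_1 = 12.5888
D_2 = 14.0995
D_3 = 15.7914
D_4 = 17.6864
Terminal value at t=4: TV = D_5/(r−g) = 18.3408/(0.1236−0.037) = 211.7870
P₀ = 12.5888/(1+0.1236)^1 + 14.0995/(1+0.1236)^2 + 15.7914/(1+0.1236)^3 + 17.6864/(1+0.1236)^4 + 211.7870/(1+0.1236)^4 = 177.4788

€177.48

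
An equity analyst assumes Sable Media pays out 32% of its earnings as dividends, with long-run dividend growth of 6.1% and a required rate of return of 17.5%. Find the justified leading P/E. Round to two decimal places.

Justified leading P/E = b/(r−g) = 0.32/(0.175−0.061) = 2.8070

2.81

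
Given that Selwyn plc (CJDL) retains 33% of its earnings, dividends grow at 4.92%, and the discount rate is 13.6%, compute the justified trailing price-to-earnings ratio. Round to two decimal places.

8.10

Payout ratio b = 1 − 0.33 = 0.67.
Justified trailing P/E = b(1+g)/(r−g) = 0.67×(1+0.0492)/(0.136−0.0492) = 8.0987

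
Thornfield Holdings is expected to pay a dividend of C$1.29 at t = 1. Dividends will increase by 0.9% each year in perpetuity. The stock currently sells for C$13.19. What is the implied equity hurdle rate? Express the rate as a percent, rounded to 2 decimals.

Rearranging the constant-growth DDM: r = D₁/P₀ + g.
r = 1.2900 / 13.19 + 0.009 = 0.09780 + 0.009 = 0.10680

10.68%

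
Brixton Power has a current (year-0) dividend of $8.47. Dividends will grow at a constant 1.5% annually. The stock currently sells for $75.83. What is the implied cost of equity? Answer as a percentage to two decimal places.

12.84%

Rearranging the constant-growth DDM: r = D₁/P₀ + g.
D₁ = 8.47 × (1 + 0.015) = 8.5970.
r = 8.5970 / 75.83 + 0.015 = 0.11337 + 0.015 = 0.12837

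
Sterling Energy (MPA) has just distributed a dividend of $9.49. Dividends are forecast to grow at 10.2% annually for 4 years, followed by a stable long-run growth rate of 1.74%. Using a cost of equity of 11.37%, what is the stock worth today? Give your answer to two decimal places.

$133.09

Two-stage DDM. Project D₁…D_4 at 0.102, terminal growth 0.0174, discount at r = 0.1137.
D_1 = 10.4580
D_2 = 11.5247
D_3 = 12.7002
D_4 = 13.9956
Terminal value at t=4: TV = D_5/(r−g) = 14.2392/(0.1137−0.0174) = 147.8625
P₀ = 10.4580/(1+0.1137)^1 + 11.5247/(1+0.1137)^2 + 12.7002/(1+0.1137)^3 + 13.9956/(1+0.1137)^4 + 147.8625/(1+0.1137)^4 = 133.0871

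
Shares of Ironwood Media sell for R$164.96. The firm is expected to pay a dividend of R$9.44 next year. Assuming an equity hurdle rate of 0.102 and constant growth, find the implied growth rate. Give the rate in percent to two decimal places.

From P₀ = D₁/(r − g), the implied growth is g = r − D₁/P₀.
g = 0.102 − 9.44/164.96 = 0.102 − 0.05723 = 0.04477

4.48%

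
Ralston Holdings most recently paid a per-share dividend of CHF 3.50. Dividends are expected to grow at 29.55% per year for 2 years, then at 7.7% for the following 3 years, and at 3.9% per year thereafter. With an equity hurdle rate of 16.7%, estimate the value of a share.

CHF 46.76

Three-stage DDM. Project D₁…D_5; terminal Gordon value at t=5 with g = 0.039; discount at r = 0.167.
D_1 = 4.5343
D_2 = 5.8741
D_3 = 6.3264
D_4 = 6.8136
D_5 = 7.3382
TV_5 = 7.6244/(0.167−0.039) = 59.5656
P₀ = Σ Dₜ/(1+r)ᵗ + TV_5/(1+r)^5 = 46.7626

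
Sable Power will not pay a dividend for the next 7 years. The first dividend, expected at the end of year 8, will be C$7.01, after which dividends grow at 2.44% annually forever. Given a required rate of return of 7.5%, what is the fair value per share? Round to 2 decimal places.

Deferred-dividend DDM. At t=7 the remaining stream is a growing perpetuity with first payment D_8 = 7.01.
V_7 = D_8/(r−g) = 7.01/(0.075−0.0244) = 138.5375
P₀ = V_7/(1+r)^7 = 138.5375/(1+0.075)^7 = 83.5042

C$83.50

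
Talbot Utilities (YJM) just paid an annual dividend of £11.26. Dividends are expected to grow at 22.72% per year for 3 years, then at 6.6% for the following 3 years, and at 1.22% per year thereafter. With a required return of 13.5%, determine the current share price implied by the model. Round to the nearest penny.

Three-stage DDM. Project D₁…D_6; terminal Gordon value at t=6 with g = 0.0122; discount at r = 0.135.
D_1 = 13.8183
D_2 = 16.9578
D_3 = 20.8106
D_4 = 22.1841
D_5 = 23.6482
D_6 = 25.2090
TV_6 = 25.5166/(0.135−0.0122) = 207.7897
P₀ = Σ Dₜ/(1+r)ᵗ + TV_6/(1+r)^6 = 174.4821

£174.48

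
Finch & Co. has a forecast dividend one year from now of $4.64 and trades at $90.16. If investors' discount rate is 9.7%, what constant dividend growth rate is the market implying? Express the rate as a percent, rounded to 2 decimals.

From P₀ = D₁/(r − g), the implied growth is g = r − D₁/P₀.
g = 0.097 − 4.64/90.16 = 0.097 − 0.05146 = 0.04554

4.55%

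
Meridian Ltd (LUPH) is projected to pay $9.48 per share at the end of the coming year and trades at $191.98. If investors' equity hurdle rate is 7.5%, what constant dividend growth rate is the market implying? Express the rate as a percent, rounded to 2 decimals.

From P₀ = D₁/(r − g), the implied growth is g = r − D₁/P₀.
g = 0.075 − 9.48/191.98 = 0.075 − 0.04938 = 0.02562

2.56%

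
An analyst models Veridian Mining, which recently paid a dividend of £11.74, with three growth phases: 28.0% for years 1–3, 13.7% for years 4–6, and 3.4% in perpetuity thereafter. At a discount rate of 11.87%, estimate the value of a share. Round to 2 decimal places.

Three-stage DDM. Project D₁…D_6; terminal Gordon value at t=6 with g = 0.034; discount at r = 0.1187.
D_1 = 15.0272
D_2 = 19.2348
D_3 = 24.6206
D_4 = 27.9936
D_5 = 31.8287
D_6 = 36.1892
TV_6 = 37.4197/(0.1187−0.034) = 441.7907
P₀ = Σ Dₜ/(1+r)ᵗ + TV_6/(1+r)^6 = 326.2796

£326.28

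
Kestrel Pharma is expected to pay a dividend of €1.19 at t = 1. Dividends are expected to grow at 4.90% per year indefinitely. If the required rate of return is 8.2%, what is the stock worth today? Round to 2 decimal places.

€36.06

Gordon growth model: P₀ = D₁/(r − g), with D₁ = 1.19 given directly.
P₀ = 1.1900 / (0.082 − 0.049) = 1.1900 / 0.033 = 36.0606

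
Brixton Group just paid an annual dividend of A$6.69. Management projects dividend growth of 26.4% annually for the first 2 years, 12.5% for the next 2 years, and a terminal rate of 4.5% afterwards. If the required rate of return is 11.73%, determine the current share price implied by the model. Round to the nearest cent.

Three-stage DDM. Project D₁…D_4; terminal Gordon value at t=4 with g = 0.045; discount at r = 0.1173.
D_1 = 8.4562
D_2 = 10.6886
D_3 = 12.0247
D_4 = 13.5277
TV_4 = 14.1365/(0.1173−0.045) = 195.5255
P₀ = Σ Dₜ/(1+r)ᵗ + TV_4/(1+r)^4 = 158.8976

A$158.90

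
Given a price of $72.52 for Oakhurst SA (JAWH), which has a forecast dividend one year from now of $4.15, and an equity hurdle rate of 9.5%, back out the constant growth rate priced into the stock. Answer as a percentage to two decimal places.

From P₀ = D₁/(r − g), the implied growth is g = r − D₁/P₀.
g = 0.095 − 4.15/72.52 = 0.095 − 0.05723 = 0.03777

3.78%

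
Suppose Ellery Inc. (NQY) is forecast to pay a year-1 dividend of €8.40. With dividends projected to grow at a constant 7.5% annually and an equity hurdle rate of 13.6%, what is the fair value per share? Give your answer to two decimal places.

€137.70

Gordon growth model: P₀ = D₁/(r − g), with D₁ = 8.40 given directly.
P₀ = 8.4000 / (0.136 − 0.075) = 8.4000 / 0.061 = 137.7049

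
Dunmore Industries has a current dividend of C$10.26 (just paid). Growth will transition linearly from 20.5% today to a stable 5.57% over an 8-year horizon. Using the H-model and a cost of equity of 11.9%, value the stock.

C$267.91

H-model: P₀ = D₀[(1+g_L) + H(g_S−g_L)]/(r−g_L), with H = 8/2 = 4.
P₀ = 10.26 × [(1+0.0557) + 4×(0.205−0.0557)] / (0.119−0.0557)
   = 10.26 × 1.6529 / 0.0633 = 267.9108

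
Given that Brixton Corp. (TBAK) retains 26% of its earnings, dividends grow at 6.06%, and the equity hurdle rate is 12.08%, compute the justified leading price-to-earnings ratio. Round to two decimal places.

Payout ratio b = 1 − 0.26 = 0.74.
Justified leading P/E = b/(r−g) = 0.74/(0.1208−0.0606) = 12.2924

12.29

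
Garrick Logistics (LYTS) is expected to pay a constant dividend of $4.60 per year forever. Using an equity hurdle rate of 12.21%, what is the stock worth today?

$37.67

Zero-growth DDM (perpetuity): P₀ = D/r = 4.60 / 0.1221 = 37.6740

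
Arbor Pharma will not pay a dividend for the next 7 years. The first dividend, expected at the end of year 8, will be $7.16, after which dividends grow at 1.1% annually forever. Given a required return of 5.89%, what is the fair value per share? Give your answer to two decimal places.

Deferred-dividend DDM. At t=7 the remaining stream is a growing perpetuity with first payment D_8 = 7.16.
V_7 = D_8/(r−g) = 7.16/(0.0589−0.011) = 149.4781
P₀ = V_7/(1+r)^7 = 149.4781/(1+0.0589)^7 = 100.1366

$100.14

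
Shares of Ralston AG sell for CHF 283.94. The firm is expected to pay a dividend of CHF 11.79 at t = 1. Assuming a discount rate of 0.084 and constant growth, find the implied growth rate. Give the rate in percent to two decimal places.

4.25%

From P₀ = D₁/(r − g), the implied growth is g = r − D₁/P₀.
g = 0.084 − 11.79/283.94 = 0.084 − 0.04152 = 0.04248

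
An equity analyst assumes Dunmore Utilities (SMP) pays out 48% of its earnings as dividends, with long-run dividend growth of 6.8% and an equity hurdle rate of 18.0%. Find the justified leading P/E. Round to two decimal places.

4.29

Justified leading P/E = b/(r−g) = 0.48/(0.18−0.068) = 4.2857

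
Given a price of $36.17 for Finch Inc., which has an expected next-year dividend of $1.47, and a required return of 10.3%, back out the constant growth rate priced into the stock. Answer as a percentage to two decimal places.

From P₀ = D₁/(r − g), the implied growth is g = r − D₁/P₀.
g = 0.103 − 1.47/36.17 = 0.103 − 0.04064 = 0.06236

6.24%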